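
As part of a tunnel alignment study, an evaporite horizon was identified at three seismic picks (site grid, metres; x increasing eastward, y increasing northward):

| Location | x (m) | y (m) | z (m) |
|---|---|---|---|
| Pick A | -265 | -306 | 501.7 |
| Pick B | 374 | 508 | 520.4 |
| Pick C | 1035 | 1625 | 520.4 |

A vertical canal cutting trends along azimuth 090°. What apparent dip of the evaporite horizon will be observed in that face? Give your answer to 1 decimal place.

6.8°

Two edge vectors: Pick A→Pick B = (639, 814, 18.7), Pick A→Pick C = (1300, 1931, 18.7).
Normal n = (Pick A→Pick B) × (Pick A→Pick C) = (-20887.9, 12360.7, 175709).
So ∂z/∂x = −n_x/n_z = 0.11888 and ∂z/∂y = −n_y/n_z = −0.07035.
Unit vector along 090° is (sin 90°, cos 90°) = (1.0000, 0.0000).
Slope in that direction = a·(1.0000) + b·(0.0000) = 0.11888.
Apparent dip = arctan|0.11888| = 6.8° (true dip is 7.9°, so apparent ≤ true as expected).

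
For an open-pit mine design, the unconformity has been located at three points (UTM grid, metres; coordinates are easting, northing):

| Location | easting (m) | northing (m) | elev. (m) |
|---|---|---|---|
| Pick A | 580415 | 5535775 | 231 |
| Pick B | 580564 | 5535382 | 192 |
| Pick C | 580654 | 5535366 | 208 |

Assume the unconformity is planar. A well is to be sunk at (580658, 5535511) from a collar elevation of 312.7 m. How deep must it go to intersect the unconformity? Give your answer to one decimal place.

78.0 m

Two edge vectors: Pick A→Pick B = (149, -393, -39), Pick A→Pick C = (239, -409, -23).
Normal n = (Pick A→Pick B) × (Pick A→Pick C) = (-6912, -5894, 32986).
So ∂z/∂easting = −n_x/n_z = 0.209543443 and ∂z/∂northing = −n_y/n_z = 0.178681865.
Intercept c from Pick A: 231 − 121622.16 − 989142.60 = −1110533.76.
At (580658, 5535511): z_contact = 121673.08 + 989095.43 − 1110533.76 = 234.75 m.
Depth below ground = 312.7 − 234.75 = 78.0 m.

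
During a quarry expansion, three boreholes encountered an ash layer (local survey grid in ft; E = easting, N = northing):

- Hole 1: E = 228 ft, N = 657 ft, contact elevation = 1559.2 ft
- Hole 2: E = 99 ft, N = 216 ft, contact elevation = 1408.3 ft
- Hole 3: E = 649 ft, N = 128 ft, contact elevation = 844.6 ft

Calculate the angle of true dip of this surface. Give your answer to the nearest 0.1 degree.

Two edge vectors: Hole 1→Hole 2 = (-129, -441, -150.9), Hole 1→Hole 3 = (421, -529, -714.6).
Normal n = (Hole 1→Hole 2) × (Hole 1→Hole 3) = (235312.5, -155712.3, 253902).
So ∂z/∂E = −n_x/n_z = −0.92678 and ∂z/∂N = −n_y/n_z = 0.61328.
Gradient magnitude |∇z| = √(a² + b²) = √(0.85893 + 0.37611) = 1.11132.
True dip = arctan(1.11132) = 48.0°, dipping toward ESE (azimuth ≈ 123°).

48.0°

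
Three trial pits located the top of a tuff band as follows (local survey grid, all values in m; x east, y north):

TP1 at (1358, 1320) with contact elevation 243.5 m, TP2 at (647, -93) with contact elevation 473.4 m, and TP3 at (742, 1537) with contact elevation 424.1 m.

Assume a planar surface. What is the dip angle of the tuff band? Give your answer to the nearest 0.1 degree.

16.6°

Let the plane be z = a·x + b·y + c.
TP2−TP1: −711a − 1413b = 229.9;  TP3−TP1: −616a + 217b = 180.6.
Solving gives a = −0.29772, b = −0.01289.
Gradient magnitude |∇z| = √(a² + b²) = √(0.08864 + 0.00017) = 0.29800.
True dip = arctan(0.29800) = 16.6°, dipping toward E (azimuth ≈ 088°).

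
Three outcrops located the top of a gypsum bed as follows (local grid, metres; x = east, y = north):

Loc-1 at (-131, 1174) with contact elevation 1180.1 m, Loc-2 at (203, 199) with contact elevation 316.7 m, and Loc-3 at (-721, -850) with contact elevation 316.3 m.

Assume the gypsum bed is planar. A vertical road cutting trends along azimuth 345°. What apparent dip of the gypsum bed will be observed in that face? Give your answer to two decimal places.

38.77°

Two edge vectors: Loc-1→Loc-2 = (334, -975, -863.4), Loc-1→Loc-3 = (-590, -2024, -863.8).
Normal n = (Loc-1→Loc-2) × (Loc-1→Loc-3) = (-905316.6, 797915.2, -1251266).
So ∂z/∂x = −n_x/n_z = −0.72352 and ∂z/∂y = −n_y/n_z = 0.63769.
Unit vector along 345° is (sin 345°, cos 345°) = (-0.2588, 0.9659).
Slope in that direction = a·(-0.2588) + b·(0.9659) = 0.80322.
Apparent dip = arctan|0.80322| = 38.77° (true dip is 44.0°, so apparent ≤ true as expected).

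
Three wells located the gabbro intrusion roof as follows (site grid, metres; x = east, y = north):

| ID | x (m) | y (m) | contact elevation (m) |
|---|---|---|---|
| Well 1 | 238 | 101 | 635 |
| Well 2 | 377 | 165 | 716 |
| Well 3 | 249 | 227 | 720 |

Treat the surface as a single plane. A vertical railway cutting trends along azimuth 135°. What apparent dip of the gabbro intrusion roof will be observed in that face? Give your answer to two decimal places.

14.52°

Two edge vectors: Well 1→Well 2 = (139, 64, 81), Well 1→Well 3 = (11, 126, 85).
Normal n = (Well 1→Well 2) × (Well 1→Well 3) = (-4766, -10924, 16810).
So ∂z/∂x = −n_x/n_z = 0.28352 and ∂z/∂y = −n_y/n_z = 0.64985.
Unit vector along 135° is (sin 135°, cos 135°) = (0.7071, -0.7071).
Slope in that direction = a·(0.7071) + b·(-0.7071) = −0.25903.
Apparent dip = arctan|0.25903| = 14.52° (true dip is 35.3°, so apparent ≤ true as expected).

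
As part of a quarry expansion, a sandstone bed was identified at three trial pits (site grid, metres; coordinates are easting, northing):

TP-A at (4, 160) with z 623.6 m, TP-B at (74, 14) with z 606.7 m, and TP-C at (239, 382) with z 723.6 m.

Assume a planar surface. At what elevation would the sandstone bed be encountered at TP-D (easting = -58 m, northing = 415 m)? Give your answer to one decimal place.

Let the plane be z = a·easting + b·northing + c.
TP-B−TP-A: 70a − 146b = −16.9;  TP-C−TP-A: 235a + 222b = 100.
Solving gives a = 0.21762, b = 0.22009.
Then c = 623.6 − a·4 − b·160 = 587.52.
At (-58, 415): z = −12.6 + 91.3 + 587.52 = 666.2 m.

666.2 m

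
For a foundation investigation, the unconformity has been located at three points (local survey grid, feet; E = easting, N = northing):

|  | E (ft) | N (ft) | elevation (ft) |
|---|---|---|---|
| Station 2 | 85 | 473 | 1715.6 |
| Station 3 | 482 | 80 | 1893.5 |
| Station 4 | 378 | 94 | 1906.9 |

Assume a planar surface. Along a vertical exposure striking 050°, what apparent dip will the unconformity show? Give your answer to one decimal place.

31.0°

Let the plane be z = a·E + b·N + c.
Station 3−Station 2: 397a − 393b = 177.9;  Station 4−Station 2: 293a − 379b = 191.3.
Solving gives a = −0.21965, b = −0.67456.
Unit vector along 050° is (sin 50°, cos 50°) = (0.7660, 0.6428).
Slope in that direction = a·(0.7660) + b·(0.6428) = −0.60186.
Apparent dip = arctan|0.60186| = 31.0° (true dip is 35.4°, so apparent ≤ true as expected).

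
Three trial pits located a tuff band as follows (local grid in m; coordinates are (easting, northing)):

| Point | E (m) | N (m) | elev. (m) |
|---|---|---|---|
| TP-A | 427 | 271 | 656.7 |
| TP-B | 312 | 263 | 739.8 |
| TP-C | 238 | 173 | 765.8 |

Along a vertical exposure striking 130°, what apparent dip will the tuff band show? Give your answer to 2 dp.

Let the plane be z = a·E + b·N + c.
TP-B−TP-A: −115a − 8b = 83.1;  TP-C−TP-A: −189a − 98b = 109.1.
Solving gives a = −0.74513, b = 0.32378.
Unit vector along 130° is (sin 130°, cos 130°) = (0.7660, -0.6428).
Slope in that direction = a·(0.7660) + b·(-0.6428) = −0.77892.
Apparent dip = arctan|0.77892| = 37.92° (true dip is 39.1°, so apparent ≤ true as expected).

37.92°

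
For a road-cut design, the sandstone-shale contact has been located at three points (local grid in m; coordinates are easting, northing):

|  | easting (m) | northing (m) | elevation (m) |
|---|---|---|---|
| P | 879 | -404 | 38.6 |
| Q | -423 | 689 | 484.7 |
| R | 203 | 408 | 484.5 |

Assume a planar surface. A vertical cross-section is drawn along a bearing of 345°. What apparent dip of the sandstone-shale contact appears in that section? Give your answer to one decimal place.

36.7°

Two edge vectors: P→Q = (-1302, 1093, 446.1), P→R = (-676, 812, 445.9).
Normal n = (P→Q) × (P→R) = (125135.5, 278998.2, -318356).
So ∂z/∂easting = −n_x/n_z = 0.39307 and ∂z/∂northing = −n_y/n_z = 0.87637.
Unit vector along 345° is (sin 345°, cos 345°) = (-0.2588, 0.9659).
Slope in that direction = a·(-0.2588) + b·(0.9659) = 0.74478.
Apparent dip = arctan|0.74478| = 36.7° (true dip is 43.8°, so apparent ≤ true as expected).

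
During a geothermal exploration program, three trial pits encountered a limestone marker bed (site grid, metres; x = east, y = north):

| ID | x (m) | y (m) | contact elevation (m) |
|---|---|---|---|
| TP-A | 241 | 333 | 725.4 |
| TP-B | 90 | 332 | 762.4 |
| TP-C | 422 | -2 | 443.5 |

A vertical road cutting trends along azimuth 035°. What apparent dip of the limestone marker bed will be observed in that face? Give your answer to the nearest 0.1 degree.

23.5°

Let the plane be z = a·x + b·y + c.
TP-B−TP-A: −151a − 1b = 37;  TP-C−TP-A: 181a − 335b = −281.9.
Solving gives a = −0.24971, b = 0.70657.
Unit vector along 035° is (sin 35°, cos 35°) = (0.5736, 0.8192).
Slope in that direction = a·(0.5736) + b·(0.8192) = 0.43556.
Apparent dip = arctan|0.43556| = 23.5° (true dip is 36.8°, so apparent ≤ true as expected).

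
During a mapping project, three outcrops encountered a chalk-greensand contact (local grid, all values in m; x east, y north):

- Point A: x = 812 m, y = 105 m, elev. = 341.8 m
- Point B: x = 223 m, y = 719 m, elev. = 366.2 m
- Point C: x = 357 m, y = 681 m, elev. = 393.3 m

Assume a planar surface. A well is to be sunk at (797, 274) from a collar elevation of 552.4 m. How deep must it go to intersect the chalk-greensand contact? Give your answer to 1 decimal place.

Let the plane be z = a·x + b·y + c.
Point B−Point A: −589a + 614b = 24.4;  Point C−Point A: −455a + 576b = 51.5.
Solving gives a = 0.29329, b = 0.32109.
Then c = 341.8 − a·812 − b·105 = 69.93.
At (797, 274): z_contact = 233.76 + 87.98 + 69.93 = 391.67 m.
Depth below ground = 552.4 − 391.67 = 160.7 m.

160.7 m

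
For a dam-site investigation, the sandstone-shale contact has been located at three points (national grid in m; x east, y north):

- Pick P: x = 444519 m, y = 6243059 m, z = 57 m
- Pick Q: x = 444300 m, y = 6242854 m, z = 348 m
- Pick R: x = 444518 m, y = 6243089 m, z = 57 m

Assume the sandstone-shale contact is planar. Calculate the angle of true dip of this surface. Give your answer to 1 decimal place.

Two edge vectors: Pick P→Pick Q = (-219, -205, 291), Pick P→Pick R = (-1, 30, 0).
Normal n = (Pick P→Pick Q) × (Pick P→Pick R) = (-8730, -291, -6775).
So ∂z/∂x = −n_x/n_z = −1.28856 and ∂z/∂y = −n_y/n_z = −0.04295.
Gradient magnitude |∇z| = √(a² + b²) = √(1.66039 + 0.00184) = 1.28928.
True dip = arctan(1.28928) = 52.2°, dipping toward E (azimuth ≈ 088°).

52.2°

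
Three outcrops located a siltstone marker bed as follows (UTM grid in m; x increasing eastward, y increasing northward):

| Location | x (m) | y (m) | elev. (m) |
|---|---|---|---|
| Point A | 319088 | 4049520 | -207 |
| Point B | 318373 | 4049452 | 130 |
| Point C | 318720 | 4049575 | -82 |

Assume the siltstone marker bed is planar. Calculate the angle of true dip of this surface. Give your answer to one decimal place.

34.3°

Let the plane be z = a·x + b·y + c.
Point B−Point A: −715a − 68b = 337;  Point C−Point A: −368a + 55b = 125.
Solving gives a = −0.42013, b = −0.53833.
Gradient magnitude |∇z| = √(a² + b²) = √(0.17651 + 0.28980) = 0.68287.
True dip = arctan(0.68287) = 34.3°, dipping toward NE (azimuth ≈ 038°).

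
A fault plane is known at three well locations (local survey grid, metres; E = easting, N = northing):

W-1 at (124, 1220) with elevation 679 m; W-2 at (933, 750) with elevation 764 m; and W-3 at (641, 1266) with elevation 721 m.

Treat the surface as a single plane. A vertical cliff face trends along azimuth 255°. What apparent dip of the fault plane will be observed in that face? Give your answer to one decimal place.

Let the plane be z = a·E + b·N + c.
W-2−W-1: 809a − 470b = 85;  W-3−W-1: 517a + 46b = 42.
Solving gives a = 0.08440, b = −0.03557.
Unit vector along 255° is (sin 255°, cos 255°) = (-0.9659, -0.2588).
Slope in that direction = a·(-0.9659) + b·(-0.2588) = −0.07232.
Apparent dip = arctan|0.07232| = 4.1° (true dip is 5.2°, so apparent ≤ true as expected).

4.1°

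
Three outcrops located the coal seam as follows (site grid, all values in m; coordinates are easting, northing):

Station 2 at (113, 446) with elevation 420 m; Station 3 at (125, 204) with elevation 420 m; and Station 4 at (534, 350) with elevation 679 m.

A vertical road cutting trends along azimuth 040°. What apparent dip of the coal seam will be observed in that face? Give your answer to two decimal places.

Two edge vectors: Station 2→Station 3 = (12, -242, 0), Station 2→Station 4 = (421, -96, 259).
Normal n = (Station 2→Station 3) × (Station 2→Station 4) = (-62678, -3108, 100730).
So ∂z/∂easting = −n_x/n_z = 0.62224 and ∂z/∂northing = −n_y/n_z = 0.03085.
Unit vector along 040° is (sin 40°, cos 40°) = (0.6428, 0.7660).
Slope in that direction = a·(0.6428) + b·(0.7660) = 0.42360.
Apparent dip = arctan|0.42360| = 22.96° (true dip is 31.9°, so apparent ≤ true as expected).

22.96°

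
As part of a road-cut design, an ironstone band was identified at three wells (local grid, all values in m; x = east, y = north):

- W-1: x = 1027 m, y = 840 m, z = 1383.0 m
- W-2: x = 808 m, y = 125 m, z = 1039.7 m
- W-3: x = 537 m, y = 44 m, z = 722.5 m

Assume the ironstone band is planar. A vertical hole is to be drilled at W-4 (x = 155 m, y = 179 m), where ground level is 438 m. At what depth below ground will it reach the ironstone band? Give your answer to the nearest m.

129 m

Let the plane be z = a·x + b·y + c.
W-2−W-1: −219a − 715b = −343.3;  W-3−W-1: −490a − 796b = −660.5.
Solving gives a = 1.13046, b = 0.13389.
Then c = 1383 − a·1027 − b·840 = 109.55.
At (155, 179): z_contact = 175.2 + 24.0 + 109.55 = 308.7 m.
Depth below ground = 438 − 308.7 = 129 m.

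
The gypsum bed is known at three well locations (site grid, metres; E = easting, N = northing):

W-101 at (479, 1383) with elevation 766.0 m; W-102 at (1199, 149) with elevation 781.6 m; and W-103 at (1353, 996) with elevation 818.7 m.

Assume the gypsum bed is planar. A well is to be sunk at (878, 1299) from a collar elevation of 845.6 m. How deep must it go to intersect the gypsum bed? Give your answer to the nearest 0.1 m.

Two edge vectors: W-101→W-102 = (720, -1234, 15.6), W-101→W-103 = (874, -387, 52.7).
Normal n = (W-101→W-102) × (W-101→W-103) = (-58994.6, -24309.6, 799876).
So ∂z/∂E = −n_x/n_z = 0.073755 and ∂z/∂N = −n_y/n_z = 0.030392.
Intercept c from W-101: 766 − 35.33 − 42.03 = 688.64.
At (878, 1299): z_contact = 64.76 + 39.48 + 688.64 = 792.88 m.
Depth below ground = 845.6 − 792.88 = 52.7 m.

52.7 m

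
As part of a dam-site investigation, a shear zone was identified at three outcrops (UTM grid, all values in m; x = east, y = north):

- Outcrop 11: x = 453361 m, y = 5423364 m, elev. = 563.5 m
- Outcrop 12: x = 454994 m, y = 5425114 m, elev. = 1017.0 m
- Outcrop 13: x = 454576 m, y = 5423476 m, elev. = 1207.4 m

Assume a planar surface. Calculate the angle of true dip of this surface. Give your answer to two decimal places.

Let the plane be z = a·x + b·y + c.
Outcrop 12−Outcrop 11: 1633a + 1750b = 453.5;  Outcrop 13−Outcrop 11: 1215a + 112b = 643.9.
Solving gives a = 0.55370, b = −0.25754.
Gradient magnitude |∇z| = √(a² + b²) = √(0.30658 + 0.06633) = 0.61066.
True dip = arctan(0.61066) = 31.41°, dipping toward WNW (azimuth ≈ 295°).

31.41°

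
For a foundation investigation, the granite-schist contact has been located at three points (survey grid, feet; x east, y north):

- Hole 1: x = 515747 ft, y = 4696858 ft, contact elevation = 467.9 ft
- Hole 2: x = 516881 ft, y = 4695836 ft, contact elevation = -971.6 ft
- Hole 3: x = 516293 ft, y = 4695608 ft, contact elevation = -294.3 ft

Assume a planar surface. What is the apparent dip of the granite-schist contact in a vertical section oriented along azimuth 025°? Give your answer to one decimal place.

Let the plane be z = a·x + b·y + c.
Hole 2−Hole 1: 1134a − 1022b = −1439.5;  Hole 3−Hole 1: 546a − 1250b = −762.2.
Solving gives a = −1.18723, b = 0.09118.
Unit vector along 025° is (sin 25°, cos 25°) = (0.4226, 0.9063).
Slope in that direction = a·(0.4226) + b·(0.9063) = −0.41911.
Apparent dip = arctan|0.41911| = 22.7° (true dip is 50.0°, so apparent ≤ true as expected).

22.7°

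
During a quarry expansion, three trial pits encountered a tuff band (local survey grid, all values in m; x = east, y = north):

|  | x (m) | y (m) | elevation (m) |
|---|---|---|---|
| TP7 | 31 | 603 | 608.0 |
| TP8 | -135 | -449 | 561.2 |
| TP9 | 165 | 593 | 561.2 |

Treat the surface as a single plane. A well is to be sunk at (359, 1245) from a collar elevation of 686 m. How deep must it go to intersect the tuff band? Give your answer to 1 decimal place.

126.9 m

Let the plane be z = a·x + b·y + c.
TP8−TP7: −166a − 1052b = −46.8;  TP9−TP7: 134a − 10b = −46.8.
Solving gives a = −0.341908, b = 0.098438.
Then c = 608 − a·31 − b·603 = 559.24.
At (359, 1245): z_contact = −122.74 + 122.56 + 559.24 = 559.05 m.
Depth below ground = 686 − 559.05 = 126.9 m.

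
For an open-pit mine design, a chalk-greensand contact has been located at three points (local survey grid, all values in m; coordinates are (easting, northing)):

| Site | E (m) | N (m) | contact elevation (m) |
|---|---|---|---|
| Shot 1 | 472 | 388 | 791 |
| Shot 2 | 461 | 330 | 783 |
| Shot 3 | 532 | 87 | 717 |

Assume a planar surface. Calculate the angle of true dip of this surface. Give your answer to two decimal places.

18.60°

Two edge vectors: Shot 1→Shot 2 = (-11, -58, -8), Shot 1→Shot 3 = (60, -301, -74).
Normal n = (Shot 1→Shot 2) × (Shot 1→Shot 3) = (1884, -1294, 6791).
So ∂z/∂E = −n_x/n_z = −0.27743 and ∂z/∂N = −n_y/n_z = 0.19055.
Gradient magnitude |∇z| = √(a² + b²) = √(0.07697 + 0.03631) = 0.33656.
True dip = arctan(0.33656) = 18.60°, dipping toward SE (azimuth ≈ 124°).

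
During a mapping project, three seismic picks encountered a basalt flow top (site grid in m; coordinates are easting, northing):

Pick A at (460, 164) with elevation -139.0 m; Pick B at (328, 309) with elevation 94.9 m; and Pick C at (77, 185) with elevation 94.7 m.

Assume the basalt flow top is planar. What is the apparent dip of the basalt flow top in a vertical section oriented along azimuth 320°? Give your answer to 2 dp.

Two edge vectors: Pick A→Pick B = (-132, 145, 233.9), Pick A→Pick C = (-383, 21, 233.7).
Normal n = (Pick A→Pick B) × (Pick A→Pick C) = (28974.6, -58735.3, 52763).
So ∂z/∂easting = −n_x/n_z = −0.54915 and ∂z/∂northing = −n_y/n_z = 1.11319.
Unit vector along 320° is (sin 320°, cos 320°) = (-0.6428, 0.7660).
Slope in that direction = a·(-0.6428) + b·(0.7660) = 1.20574.
Apparent dip = arctan|1.20574| = 50.33° (true dip is 51.1°, so apparent ≤ true as expected).

50.33°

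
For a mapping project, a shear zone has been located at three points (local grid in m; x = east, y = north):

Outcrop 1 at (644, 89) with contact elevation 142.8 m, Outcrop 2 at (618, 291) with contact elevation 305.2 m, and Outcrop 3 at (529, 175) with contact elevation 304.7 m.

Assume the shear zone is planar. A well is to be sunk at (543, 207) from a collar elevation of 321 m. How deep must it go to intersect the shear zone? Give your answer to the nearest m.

Let the plane be z = a·x + b·y + c.
Outcrop 2−Outcrop 1: −26a + 202b = 162.4;  Outcrop 3−Outcrop 1: −115a + 86b = 161.9.
Solving gives a = −0.89251, b = 0.68908.
Then c = 142.8 − a·644 − b·89 = 656.25.
At (543, 207): z_contact = −484.6 + 142.6 + 656.25 = 314.3 m.
Depth below ground = 321 − 314.3 = 7 m.

7 m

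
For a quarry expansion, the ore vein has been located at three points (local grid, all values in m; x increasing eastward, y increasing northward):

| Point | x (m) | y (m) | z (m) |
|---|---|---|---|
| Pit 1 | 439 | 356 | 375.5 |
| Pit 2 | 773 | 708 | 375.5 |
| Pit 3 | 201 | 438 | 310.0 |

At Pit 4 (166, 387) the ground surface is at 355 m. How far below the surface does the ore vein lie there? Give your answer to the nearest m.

42 m

Two edge vectors: Pit 1→Pit 2 = (334, 352, 0), Pit 1→Pit 3 = (-238, 82, -65.5).
Normal n = (Pit 1→Pit 2) × (Pit 1→Pit 3) = (-23056, 21877, 111164).
So ∂z/∂x = −n_x/n_z = 0.20741 and ∂z/∂y = −n_y/n_z = −0.19680.
Intercept c from Pit 1: 375.5 − 91.05 + 70.06 = 354.51.
At (166, 387): z_contact = 34.4 − 76.2 + 354.51 = 312.8 m.
Depth below ground = 355 − 312.8 = 42 m.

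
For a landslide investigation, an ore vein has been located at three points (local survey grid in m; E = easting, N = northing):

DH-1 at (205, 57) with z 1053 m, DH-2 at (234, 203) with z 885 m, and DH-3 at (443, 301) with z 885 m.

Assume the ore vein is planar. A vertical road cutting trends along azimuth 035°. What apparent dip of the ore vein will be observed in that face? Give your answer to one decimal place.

34.9°

Let the plane be z = a·E + b·N + c.
DH-2−DH-1: 29a + 146b = −168;  DH-3−DH-1: 238a + 244b = −168.
Solving gives a = 0.59497, b = −1.26886.
Unit vector along 035° is (sin 35°, cos 35°) = (0.5736, 0.8192).
Slope in that direction = a·(0.5736) + b·(0.8192) = −0.69813.
Apparent dip = arctan|0.69813| = 34.9° (true dip is 54.5°, so apparent ≤ true as expected).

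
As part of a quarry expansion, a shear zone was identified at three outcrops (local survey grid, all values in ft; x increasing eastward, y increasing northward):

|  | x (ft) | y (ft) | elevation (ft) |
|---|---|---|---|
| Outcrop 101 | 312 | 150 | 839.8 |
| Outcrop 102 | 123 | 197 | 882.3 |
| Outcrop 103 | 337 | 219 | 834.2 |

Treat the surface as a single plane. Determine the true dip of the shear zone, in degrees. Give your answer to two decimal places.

Two edge vectors: Outcrop 101→Outcrop 102 = (-189, 47, 42.5), Outcrop 101→Outcrop 103 = (25, 69, -5.6).
Normal n = (Outcrop 101→Outcrop 102) × (Outcrop 101→Outcrop 103) = (-3195.7, 4.1, -14216).
So ∂z/∂x = −n_x/n_z = −0.22480 and ∂z/∂y = −n_y/n_z = 0.00029.
Gradient magnitude |∇z| = √(a² + b²) = √(0.05053 + 0.00000) = 0.22480.
True dip = arctan(0.22480) = 12.67°, dipping toward E (azimuth ≈ 090°).

12.67°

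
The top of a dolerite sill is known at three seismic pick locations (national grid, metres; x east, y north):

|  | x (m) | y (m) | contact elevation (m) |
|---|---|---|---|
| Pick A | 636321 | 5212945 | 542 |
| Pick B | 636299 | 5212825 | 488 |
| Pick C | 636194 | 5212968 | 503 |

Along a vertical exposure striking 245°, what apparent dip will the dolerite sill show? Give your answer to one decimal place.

26.7°

Let the plane be z = a·x + b·y + c.
Pick B−Pick A: −22a − 120b = −54;  Pick C−Pick A: −127a + 23b = −39.
Solving gives a = 0.37610, b = 0.38105.
Unit vector along 245° is (sin 245°, cos 245°) = (-0.9063, -0.4226).
Slope in that direction = a·(-0.9063) + b·(-0.4226) = −0.50190.
Apparent dip = arctan|0.50190| = 26.7° (true dip is 28.2°, so apparent ≤ true as expected).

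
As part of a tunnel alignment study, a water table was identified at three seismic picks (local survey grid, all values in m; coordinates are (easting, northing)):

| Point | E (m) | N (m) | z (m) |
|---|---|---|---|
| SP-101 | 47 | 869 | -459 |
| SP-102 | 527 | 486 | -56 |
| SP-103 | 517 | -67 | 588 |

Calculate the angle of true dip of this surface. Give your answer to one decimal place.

49.4°

Let the plane be z = a·E + b·N + c.
SP-102−SP-101: 480a − 383b = 403;  SP-103−SP-101: 470a − 936b = 1047.
Solving gives a = −0.08836, b = −1.16296.
Gradient magnitude |∇z| = √(a² + b²) = √(0.00781 + 1.35247) = 1.16631.
True dip = arctan(1.16631) = 49.4°, dipping toward N (azimuth ≈ 004°).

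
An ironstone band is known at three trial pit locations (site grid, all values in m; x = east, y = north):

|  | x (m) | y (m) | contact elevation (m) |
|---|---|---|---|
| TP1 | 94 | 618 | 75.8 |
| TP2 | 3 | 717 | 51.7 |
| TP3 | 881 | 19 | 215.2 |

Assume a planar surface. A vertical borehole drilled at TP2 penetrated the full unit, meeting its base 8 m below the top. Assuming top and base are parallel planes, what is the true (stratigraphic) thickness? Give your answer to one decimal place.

Let the plane be z = a·x + b·y + c.
TP2−TP1: −91a + 99b = −24.1;  TP3−TP1: 787a − 599b = 139.4.
Solving gives a = −0.02714, b = −0.26839.
|∇z| = √(a²+b²) = 0.26975, so dip δ = arctan(0.26975) = 15.10°.
True thickness = vertical thickness × cos δ = 8 × cos 15.10° = 7.7 m.

7.7 m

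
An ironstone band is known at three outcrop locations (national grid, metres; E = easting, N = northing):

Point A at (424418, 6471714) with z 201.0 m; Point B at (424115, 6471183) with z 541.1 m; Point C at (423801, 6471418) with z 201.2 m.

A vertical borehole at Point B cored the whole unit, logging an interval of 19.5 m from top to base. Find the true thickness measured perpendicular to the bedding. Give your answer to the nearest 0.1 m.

13.9 m

Let the plane be z = a·E + b·N + c.
Point B−Point A: −303a − 531b = 340.1;  Point C−Point A: −617a − 296b = 0.2.
Solving gives a = 0.42264, b = −0.88166.
|∇z| = √(a²+b²) = 0.97773, so dip δ = arctan(0.97773) = 44.35°.
True thickness = vertical thickness × cos δ = 19.5 × cos 44.35° = 13.9 m.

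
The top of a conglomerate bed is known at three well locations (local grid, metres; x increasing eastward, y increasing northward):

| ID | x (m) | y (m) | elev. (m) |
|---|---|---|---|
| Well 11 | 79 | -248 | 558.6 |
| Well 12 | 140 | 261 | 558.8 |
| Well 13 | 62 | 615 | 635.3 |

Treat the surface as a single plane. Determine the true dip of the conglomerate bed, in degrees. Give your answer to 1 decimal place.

32.6°

Let the plane be z = a·x + b·y + c.
Well 12−Well 11: 61a + 509b = 0.2;  Well 13−Well 11: −17a + 863b = 76.7.
Solving gives a = −0.63410, b = 0.07639.
Gradient magnitude |∇z| = √(a² + b²) = √(0.40208 + 0.00583) = 0.63868.
True dip = arctan(0.63868) = 32.6°, dipping toward E (azimuth ≈ 097°).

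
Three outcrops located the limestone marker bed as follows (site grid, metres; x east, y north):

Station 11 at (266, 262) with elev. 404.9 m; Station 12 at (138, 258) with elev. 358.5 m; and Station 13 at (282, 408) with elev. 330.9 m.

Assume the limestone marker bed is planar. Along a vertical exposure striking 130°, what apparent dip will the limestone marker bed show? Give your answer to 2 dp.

32.76°

Two edge vectors: Station 11→Station 12 = (-128, -4, -46.4), Station 11→Station 13 = (16, 146, -74).
Normal n = (Station 11→Station 12) × (Station 11→Station 13) = (7070.4, -10214.4, -18624).
So ∂z/∂x = −n_x/n_z = 0.37964 and ∂z/∂y = −n_y/n_z = −0.54845.
Unit vector along 130° is (sin 130°, cos 130°) = (0.7660, -0.6428).
Slope in that direction = a·(0.7660) + b·(-0.6428) = 0.64336.
Apparent dip = arctan|0.64336| = 32.76° (true dip is 33.7°, so apparent ≤ true as expected).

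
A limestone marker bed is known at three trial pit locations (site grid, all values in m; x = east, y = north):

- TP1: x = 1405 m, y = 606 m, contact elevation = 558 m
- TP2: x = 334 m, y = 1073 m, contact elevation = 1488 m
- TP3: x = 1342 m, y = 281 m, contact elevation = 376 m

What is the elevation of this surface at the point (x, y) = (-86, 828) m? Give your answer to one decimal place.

1565.2 m

Let the plane be z = a·x + b·y + c.
TP2−TP1: −1071a + 467b = 930;  TP3−TP1: −63a − 325b = −182.
Solving gives a = −0.575519, b = 0.671562.
Then c = 558 − a·1405 − b·606 = 959.64.
At (-86, 828): z = 49.5 + 556.1 + 959.64 = 1565.2 m.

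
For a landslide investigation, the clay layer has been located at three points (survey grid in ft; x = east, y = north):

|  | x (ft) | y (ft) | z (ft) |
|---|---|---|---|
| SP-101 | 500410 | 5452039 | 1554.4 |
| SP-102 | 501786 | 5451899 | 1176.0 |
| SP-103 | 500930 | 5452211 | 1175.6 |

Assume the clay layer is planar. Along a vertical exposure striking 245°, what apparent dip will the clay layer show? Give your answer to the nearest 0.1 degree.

38.3°

Two edge vectors: SP-101→SP-102 = (1376, -140, -378.4), SP-101→SP-103 = (520, 172, -378.8).
Normal n = (SP-101→SP-102) × (SP-101→SP-103) = (118116.8, 324460.8, 309472).
So ∂z/∂x = −n_x/n_z = −0.38167 and ∂z/∂y = −n_y/n_z = −1.04843.
Unit vector along 245° is (sin 245°, cos 245°) = (-0.9063, -0.4226).
Slope in that direction = a·(-0.9063) + b·(-0.4226) = 0.78900.
Apparent dip = arctan|0.78900| = 38.3° (true dip is 48.1°, so apparent ≤ true as expected).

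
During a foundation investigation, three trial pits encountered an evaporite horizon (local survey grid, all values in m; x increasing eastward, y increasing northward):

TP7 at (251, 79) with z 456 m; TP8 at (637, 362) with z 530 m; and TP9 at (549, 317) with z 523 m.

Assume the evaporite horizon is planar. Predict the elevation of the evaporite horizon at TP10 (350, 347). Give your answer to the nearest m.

Let the plane be z = a·x + b·y + c.
TP8−TP7: 386a + 283b = 74;  TP9−TP7: 298a + 238b = 67.
Solving gives a = −0.17905, b = 0.50571.
Then c = 456 − a·251 − b·79 = 460.99.
At (350, 347): z = −62.7 + 175.5 + 460.99 = 573.8 m.

574 m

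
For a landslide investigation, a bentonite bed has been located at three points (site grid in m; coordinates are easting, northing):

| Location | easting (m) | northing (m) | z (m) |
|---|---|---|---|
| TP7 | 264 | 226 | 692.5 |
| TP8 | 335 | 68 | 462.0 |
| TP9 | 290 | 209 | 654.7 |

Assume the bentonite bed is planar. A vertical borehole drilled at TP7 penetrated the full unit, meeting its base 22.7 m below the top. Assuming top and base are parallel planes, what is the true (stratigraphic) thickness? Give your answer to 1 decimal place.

Let the plane be z = a·easting + b·northing + c.
TP8−TP7: 71a − 158b = −230.5;  TP9−TP7: 26a − 17b = −37.8.
Solving gives a = −0.70800, b = 1.14071.
|∇z| = √(a²+b²) = 1.34256, so dip δ = arctan(1.34256) = 53.32°.
True thickness = vertical thickness × cos δ = 22.7 × cos 53.32° = 13.6 m.

13.6 m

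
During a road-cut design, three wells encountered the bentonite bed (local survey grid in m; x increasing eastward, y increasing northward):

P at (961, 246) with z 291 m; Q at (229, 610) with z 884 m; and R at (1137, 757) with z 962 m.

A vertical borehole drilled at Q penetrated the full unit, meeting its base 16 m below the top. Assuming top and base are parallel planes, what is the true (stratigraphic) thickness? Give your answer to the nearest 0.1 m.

9.5 m

Let the plane be z = a·x + b·y + c.
Q−P: −732a + 364b = 593;  R−P: 176a + 511b = 671.
Solving gives a = −0.13416, b = 1.35932.
|∇z| = √(a²+b²) = 1.36593, so dip δ = arctan(1.36593) = 53.79°.
True thickness = vertical thickness × cos δ = 16 × cos 53.79° = 9.5 m.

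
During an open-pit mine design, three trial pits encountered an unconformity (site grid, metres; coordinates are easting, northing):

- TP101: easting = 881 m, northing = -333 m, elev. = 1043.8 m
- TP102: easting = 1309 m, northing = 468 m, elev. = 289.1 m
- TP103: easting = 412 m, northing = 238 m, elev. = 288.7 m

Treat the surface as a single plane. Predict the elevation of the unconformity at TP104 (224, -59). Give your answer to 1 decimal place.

Two edge vectors: TP101→TP102 = (428, 801, -754.7), TP101→TP103 = (-469, 571, -755.1).
Normal n = (TP101→TP102) × (TP101→TP103) = (-173901.4, 677137.1, 620057).
So ∂z/∂easting = −n_x/n_z = 0.280460 and ∂z/∂northing = −n_y/n_z = −1.092056.
Intercept c from TP101: 1043.8 − 247.09 − 363.65 = 433.06.
At (224, -59): z = 62.8 + 64.4 + 433.06 = 560.3 m.

560.3 m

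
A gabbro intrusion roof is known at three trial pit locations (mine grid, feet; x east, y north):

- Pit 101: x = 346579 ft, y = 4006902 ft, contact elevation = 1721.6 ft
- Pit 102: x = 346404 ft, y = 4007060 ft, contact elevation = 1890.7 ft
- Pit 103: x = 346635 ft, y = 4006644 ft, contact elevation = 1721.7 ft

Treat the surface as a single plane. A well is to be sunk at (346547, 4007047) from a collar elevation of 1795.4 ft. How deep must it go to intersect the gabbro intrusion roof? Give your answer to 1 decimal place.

Two edge vectors: Pit 101→Pit 102 = (-175, 158, 169.1), Pit 101→Pit 103 = (56, -258, 0.1).
Normal n = (Pit 101→Pit 102) × (Pit 101→Pit 103) = (43643.6, 9487.1, 36302).
So ∂z/∂x = −n_x/n_z = −1.202236791 and ∂z/∂y = −n_y/n_z = −0.261338218.
Intercept c from Pit 101: 1721.6 + 416670.02 + 1047156.63 = 1465548.25.
At (346547, 4007047): z_contact = −416631.55 − 1047194.52 + 1465548.25 = 1722.18 ft.
Depth below ground = 1795.4 − 1722.18 = 73.2 ft.

73.2 ft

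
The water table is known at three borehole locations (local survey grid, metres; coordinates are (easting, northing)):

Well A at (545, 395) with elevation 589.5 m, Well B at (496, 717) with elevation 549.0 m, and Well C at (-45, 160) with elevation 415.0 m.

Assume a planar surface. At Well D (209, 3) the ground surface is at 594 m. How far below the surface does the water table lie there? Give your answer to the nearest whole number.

84 m

Two edge vectors: Well A→Well B = (-49, 322, -40.5), Well A→Well C = (-590, -235, -174.5).
Normal n = (Well A→Well B) × (Well A→Well C) = (-65706.5, 15344.5, 201495).
So ∂z/∂E = −n_x/n_z = 0.32609 and ∂z/∂N = −n_y/n_z = −0.07615.
Intercept c from Well A: 589.5 − 177.72 + 30.08 = 441.86.
At (209, 3): z_contact = 68.2 − 0.2 + 441.86 = 509.8 m.
Depth below ground = 594 − 509.8 = 84 m.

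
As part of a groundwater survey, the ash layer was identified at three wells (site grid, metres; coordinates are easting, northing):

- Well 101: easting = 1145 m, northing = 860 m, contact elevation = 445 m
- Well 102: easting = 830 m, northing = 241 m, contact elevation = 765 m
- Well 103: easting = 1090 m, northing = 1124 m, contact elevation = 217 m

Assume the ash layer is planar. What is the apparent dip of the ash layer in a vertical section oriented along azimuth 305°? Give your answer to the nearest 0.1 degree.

39.8°

Two edge vectors: Well 101→Well 102 = (-315, -619, 320), Well 101→Well 103 = (-55, 264, -228).
Normal n = (Well 101→Well 102) × (Well 101→Well 103) = (56652, -89420, -117205).
So ∂z/∂easting = −n_x/n_z = 0.48336 and ∂z/∂northing = −n_y/n_z = −0.76294.
Unit vector along 305° is (sin 305°, cos 305°) = (-0.8192, 0.5736).
Slope in that direction = a·(-0.8192) + b·(0.5736) = −0.83355.
Apparent dip = arctan|0.83355| = 39.8° (true dip is 42.1°, so apparent ≤ true as expected).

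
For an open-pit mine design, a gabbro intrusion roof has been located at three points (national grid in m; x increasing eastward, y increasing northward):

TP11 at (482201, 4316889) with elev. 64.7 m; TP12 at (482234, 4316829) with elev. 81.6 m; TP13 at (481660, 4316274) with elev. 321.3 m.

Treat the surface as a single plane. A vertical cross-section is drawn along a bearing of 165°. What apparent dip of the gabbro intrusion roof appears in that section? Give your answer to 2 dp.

16.59°

Let the plane be z = a·x + b·y + c.
TP12−TP11: 33a − 60b = 16.9;  TP13−TP11: −541a − 615b = 256.6.
Solving gives a = −0.09483, b = −0.33382.
Unit vector along 165° is (sin 165°, cos 165°) = (0.2588, -0.9659).
Slope in that direction = a·(0.2588) + b·(-0.9659) = 0.29790.
Apparent dip = arctan|0.29790| = 16.59° (true dip is 19.1°, so apparent ≤ true as expected).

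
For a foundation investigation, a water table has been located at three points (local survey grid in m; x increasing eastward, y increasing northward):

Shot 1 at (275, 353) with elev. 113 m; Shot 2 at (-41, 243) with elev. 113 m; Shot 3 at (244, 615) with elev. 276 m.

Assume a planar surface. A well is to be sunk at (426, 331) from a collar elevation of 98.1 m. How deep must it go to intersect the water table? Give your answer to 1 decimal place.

29.7 m

Let the plane be z = a·x + b·y + c.
Shot 2−Shot 1: −316a − 110b = 0;  Shot 3−Shot 1: −31a + 262b = 163.
Solving gives a = −0.20800, b = 0.59753.
Then c = 113 − a·275 − b·353 = −40.73.
At (426, 331): z_contact = −88.61 + 197.78 − 40.73 = 68.45 m.
Depth below ground = 98.1 − 68.45 = 29.7 m.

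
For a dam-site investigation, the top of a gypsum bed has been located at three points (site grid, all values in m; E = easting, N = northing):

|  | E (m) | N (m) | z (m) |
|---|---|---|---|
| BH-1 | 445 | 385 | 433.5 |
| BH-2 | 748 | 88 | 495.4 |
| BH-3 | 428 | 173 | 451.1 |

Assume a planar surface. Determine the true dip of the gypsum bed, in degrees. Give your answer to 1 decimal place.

Let the plane be z = a·E + b·N + c.
BH-2−BH-1: 303a − 297b = 61.9;  BH-3−BH-1: −17a − 212b = 17.6.
Solving gives a = 0.11396, b = −0.09216.
Gradient magnitude |∇z| = √(a² + b²) = √(0.01299 + 0.00849) = 0.14656.
True dip = arctan(0.14656) = 8.3°, dipping toward NW (azimuth ≈ 309°).

8.3°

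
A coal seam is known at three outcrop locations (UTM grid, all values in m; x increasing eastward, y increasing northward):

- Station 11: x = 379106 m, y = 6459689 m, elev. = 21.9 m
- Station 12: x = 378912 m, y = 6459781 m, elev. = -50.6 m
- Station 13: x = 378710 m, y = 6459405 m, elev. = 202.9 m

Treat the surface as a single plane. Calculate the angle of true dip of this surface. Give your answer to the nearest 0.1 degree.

34.9°

Let the plane be z = a·x + b·y + c.
Station 12−Station 11: −194a + 92b = −72.5;  Station 13−Station 11: −396a − 284b = 181.
Solving gives a = 0.04303, b = −0.69732.
Gradient magnitude |∇z| = √(a² + b²) = √(0.00185 + 0.48625) = 0.69864.
True dip = arctan(0.69864) = 34.9°, dipping toward N (azimuth ≈ 356°).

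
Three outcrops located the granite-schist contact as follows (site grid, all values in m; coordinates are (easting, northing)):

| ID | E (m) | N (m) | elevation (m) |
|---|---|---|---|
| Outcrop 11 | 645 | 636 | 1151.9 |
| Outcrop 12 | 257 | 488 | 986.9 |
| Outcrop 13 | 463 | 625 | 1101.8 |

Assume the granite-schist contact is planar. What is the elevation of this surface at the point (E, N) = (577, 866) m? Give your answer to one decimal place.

Let the plane be z = a·E + b·N + c.
Outcrop 12−Outcrop 11: −388a − 148b = −165;  Outcrop 13−Outcrop 11: −182a − 11b = −50.1.
Solving gives a = 0.24704, b = 0.46723.
Then c = 1151.9 − a·645 − b·636 = 695.40.
At (577, 866): z = 142.5 + 404.6 + 695.40 = 1242.6 m.

1242.6 m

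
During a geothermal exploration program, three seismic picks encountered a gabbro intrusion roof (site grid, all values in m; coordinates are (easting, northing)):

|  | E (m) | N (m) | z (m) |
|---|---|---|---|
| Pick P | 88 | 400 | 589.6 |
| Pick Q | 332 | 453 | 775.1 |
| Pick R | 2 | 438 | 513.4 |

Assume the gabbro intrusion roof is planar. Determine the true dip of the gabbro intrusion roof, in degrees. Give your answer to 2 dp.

39.49°

Let the plane be z = a·E + b·N + c.
Pick Q−Pick P: 244a + 53b = 185.5;  Pick R−Pick P: −86a + 38b = −76.2.
Solving gives a = 0.80171, b = −0.19087.
Gradient magnitude |∇z| = √(a² + b²) = √(0.64273 + 0.03643) = 0.82412.
True dip = arctan(0.82412) = 39.49°, dipping toward WNW (azimuth ≈ 283°).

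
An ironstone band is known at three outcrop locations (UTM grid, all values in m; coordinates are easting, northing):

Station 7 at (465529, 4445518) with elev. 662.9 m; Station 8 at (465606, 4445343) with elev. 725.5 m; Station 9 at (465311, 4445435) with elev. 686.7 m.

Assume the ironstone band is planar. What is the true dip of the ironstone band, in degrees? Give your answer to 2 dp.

Let the plane be z = a·easting + b·northing + c.
Station 8−Station 7: 77a − 175b = 62.6;  Station 9−Station 7: −218a − 83b = 23.8.
Solving gives a = 0.02314, b = −0.34753.
Gradient magnitude |∇z| = √(a² + b²) = √(0.00054 + 0.12078) = 0.34830.
True dip = arctan(0.34830) = 19.20°, dipping toward N (azimuth ≈ 356°).

19.20°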